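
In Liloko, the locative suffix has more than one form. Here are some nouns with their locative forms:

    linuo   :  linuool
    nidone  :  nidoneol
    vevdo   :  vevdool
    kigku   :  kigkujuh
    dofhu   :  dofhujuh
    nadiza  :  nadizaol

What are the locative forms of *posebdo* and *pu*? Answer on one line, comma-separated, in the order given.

posebdool, pujuh

The alternation tracks the last vowel of the stem — -juh when the last vowel of the stem is a high vowel (*kigku*, *dofhu*); -ol when the last vowel of the stem is a non-high vowel (*linuo*, *nidone*, *vevdo*, *nadiza*).
*posebdo*: last vowel = /o/, a non-high vowel → -ol → *posebdool*.
*pu* — last vowel /u/ (a high vowel) → -juh → *pujuh*.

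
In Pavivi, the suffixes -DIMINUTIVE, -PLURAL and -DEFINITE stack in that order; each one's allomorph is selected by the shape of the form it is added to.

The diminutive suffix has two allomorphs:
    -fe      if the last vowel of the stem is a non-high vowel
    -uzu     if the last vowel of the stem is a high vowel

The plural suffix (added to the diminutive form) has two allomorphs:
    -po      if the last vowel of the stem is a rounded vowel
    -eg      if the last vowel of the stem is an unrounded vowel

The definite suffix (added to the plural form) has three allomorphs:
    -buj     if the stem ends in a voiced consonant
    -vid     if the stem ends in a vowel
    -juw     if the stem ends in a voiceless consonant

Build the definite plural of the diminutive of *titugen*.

*titugen* — last vowel /e/ (a non-high vowel) → -fe → *titugenfe*.
Since the last vowel of the diminutive form *titugenfe* is /e/ (an unrounded vowel), it takes -eg, giving *titugenfeeg*.
The plural form *titugenfeeg*: final sound = /g/, a voiced consonant → -buj → *titugenfeegbuj*.

titugenfeegbuj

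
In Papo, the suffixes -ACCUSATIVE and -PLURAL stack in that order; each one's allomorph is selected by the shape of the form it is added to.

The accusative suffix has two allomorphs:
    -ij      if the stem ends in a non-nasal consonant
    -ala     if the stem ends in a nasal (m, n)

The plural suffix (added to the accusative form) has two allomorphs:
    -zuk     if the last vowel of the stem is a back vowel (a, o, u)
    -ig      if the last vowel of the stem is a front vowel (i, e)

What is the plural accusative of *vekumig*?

vekumigijig

The final consonant of *vekumig* is /g/, which is non-nasal, so the accusative suffix is -ij, giving *vekumigij*.
Since the last vowel of the accusative form *vekumigij* is /i/ (a front vowel), it takes -ig, giving *vekumigijig*.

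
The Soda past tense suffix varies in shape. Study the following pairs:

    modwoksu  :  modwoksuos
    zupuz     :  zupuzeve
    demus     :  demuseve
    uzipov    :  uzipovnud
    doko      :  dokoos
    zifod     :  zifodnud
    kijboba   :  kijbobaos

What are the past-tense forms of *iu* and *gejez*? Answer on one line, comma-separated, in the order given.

The pattern is sibilance of the final sound: -eve when the stem ends in a sibilant (*zupuz*, *demus*); -nud when the stem ends in a non-sibilant consonant (*uzipov*, *zifod*); -os when the stem ends in a vowel (*modwoksu*, *doko*, *kijboba*).
*iu*: final sound = /u/, a vowel → -os → *iuos*.
The final sound of *gejez* is /z/, which is a sibilant, so the suffix is -eve, giving *gejezeve*.

iuos, gejezeve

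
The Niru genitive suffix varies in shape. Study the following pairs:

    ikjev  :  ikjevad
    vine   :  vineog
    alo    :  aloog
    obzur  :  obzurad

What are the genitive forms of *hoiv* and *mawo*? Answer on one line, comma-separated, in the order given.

hoivad, mawoog

The pattern is consonant vs. vowel: -ad when the stem ends in a consonant (*ikjev*, *obzur*); -og when the stem ends in a vowel (*vine*, *alo*).
Since the final sound of *hoiv* is /v/ (a consonant), it takes -ad, giving *hoivad*.
Since the final sound of *mawo* is /o/ (a vowel), it takes -og, giving *mawoog*.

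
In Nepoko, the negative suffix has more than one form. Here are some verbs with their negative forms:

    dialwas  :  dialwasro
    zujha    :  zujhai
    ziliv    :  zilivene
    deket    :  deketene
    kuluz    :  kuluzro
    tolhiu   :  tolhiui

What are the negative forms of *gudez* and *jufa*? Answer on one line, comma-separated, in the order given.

gudezro, jufai

The suffix is conditioned by the final sound: -ro when the stem ends in a sibilant (*dialwas*, *kuluz*); -ene when the stem ends in a non-sibilant consonant (*ziliv*, *deket*); -i when the stem ends in a vowel (*zujha*, *tolhiu*).
Since the final sound of *gudez* is /z/ (a sibilant), it takes -ro, giving *gudezro*.
*jufa* — final sound /a/ (a vowel) → -i → *jufai*.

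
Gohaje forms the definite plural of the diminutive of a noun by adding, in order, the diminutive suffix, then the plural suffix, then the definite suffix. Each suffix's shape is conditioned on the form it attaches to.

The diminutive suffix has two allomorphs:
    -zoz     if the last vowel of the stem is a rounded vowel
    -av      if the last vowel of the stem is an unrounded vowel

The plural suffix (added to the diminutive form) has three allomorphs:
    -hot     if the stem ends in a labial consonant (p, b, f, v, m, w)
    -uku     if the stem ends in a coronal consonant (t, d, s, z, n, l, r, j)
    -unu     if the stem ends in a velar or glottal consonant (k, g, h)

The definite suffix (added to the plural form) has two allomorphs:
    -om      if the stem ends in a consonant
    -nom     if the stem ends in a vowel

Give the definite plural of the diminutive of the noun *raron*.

The last vowel of *raron* is /o/, which is a rounded vowel, so the diminutive suffix is -zoz, giving *raronzoz*.
The final consonant of the diminutive form *raronzoz* is /z/, which is coronal, so the plural suffix is -uku, giving *raronzozuku*.
Since the final sound of the plural form *raronzozuku* is /u/ (a vowel), it takes -nom, giving *raronzozukunom*.

raronzozukunom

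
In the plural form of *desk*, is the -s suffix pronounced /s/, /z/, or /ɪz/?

The stem *desk* ends in a voiceless non-sibilant consonant.
The plural suffix surfaces as /ɪz/ after sibilants, /s/ after other voiceless consonants, and /z/ after other voiced sounds.
So the plural -s on *desk* is pronounced /s/.

/s/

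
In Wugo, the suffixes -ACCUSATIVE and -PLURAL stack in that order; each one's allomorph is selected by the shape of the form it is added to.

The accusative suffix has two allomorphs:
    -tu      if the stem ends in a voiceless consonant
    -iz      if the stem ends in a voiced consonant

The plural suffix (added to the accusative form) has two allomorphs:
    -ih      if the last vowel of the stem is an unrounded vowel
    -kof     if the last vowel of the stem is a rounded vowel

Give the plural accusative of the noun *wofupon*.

wofuponizih

*wofupon*: final consonant = /n/, voiced → -iz → *wofuponiz*.
Since the last vowel of the accusative form *wofuponiz* is /i/ (an unrounded vowel), it takes -ih, giving *wofuponizih*.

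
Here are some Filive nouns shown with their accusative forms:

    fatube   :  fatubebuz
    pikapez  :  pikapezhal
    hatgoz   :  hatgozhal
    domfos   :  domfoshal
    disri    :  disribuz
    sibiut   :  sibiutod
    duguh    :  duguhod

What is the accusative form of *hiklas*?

hiklashal

The suffix is conditioned by the final sound: -hal when the stem ends in a sibilant (*pikapez*, *hatgoz*, *domfos*); -od when the stem ends in a non-sibilant consonant (*sibiut*, *duguh*); -buz when the stem ends in a vowel (*fatube*, *disri*).
*hiklas* — final sound /s/ (a sibilant) → -hal → *hiklashal*.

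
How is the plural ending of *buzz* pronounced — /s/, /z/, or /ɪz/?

/ɪz/

The stem *buzz* ends in a sibilant (/s, z, ʃ, ʒ, tʃ, dʒ/).
The plural suffix surfaces as /ɪz/ after sibilants, /s/ after other voiceless consonants, and /z/ after other voiced sounds.
So the plural -s on *buzz* is pronounced /ɪz/.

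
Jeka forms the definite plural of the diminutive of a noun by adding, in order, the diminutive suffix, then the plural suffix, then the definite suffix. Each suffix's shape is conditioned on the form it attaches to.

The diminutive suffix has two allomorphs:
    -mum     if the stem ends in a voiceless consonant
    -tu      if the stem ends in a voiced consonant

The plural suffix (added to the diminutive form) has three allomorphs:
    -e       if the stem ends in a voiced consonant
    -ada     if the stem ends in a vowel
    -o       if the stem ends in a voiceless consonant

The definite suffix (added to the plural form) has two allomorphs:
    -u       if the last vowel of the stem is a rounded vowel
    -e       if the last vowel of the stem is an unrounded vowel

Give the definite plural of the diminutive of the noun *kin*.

*kin* — final consonant /n/ (voiced) → -tu → *kintu*.
The diminutive form *kintu*: final sound = /u/, a vowel → -ada → *kintuada*.
The last vowel of the plural form *kintuada* is /a/, which is an unrounded vowel, so the definite suffix is -e, giving *kintuadae*.

kintuadae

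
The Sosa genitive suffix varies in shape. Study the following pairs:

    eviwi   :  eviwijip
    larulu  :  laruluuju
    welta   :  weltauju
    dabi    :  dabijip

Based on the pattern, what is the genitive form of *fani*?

fanijip

The pattern is front/back vowel harmony: -jip when the last vowel of the stem is a front vowel (*eviwi*, *dabi*); -uju when the last vowel of the stem is a back vowel (*larulu*, *welta*).
The last vowel of *fani* is /i/, which is a front vowel, so the suffix is -jip, giving *fanijip*.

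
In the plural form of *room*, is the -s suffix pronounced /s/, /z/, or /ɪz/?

/z/

The stem *room* ends in a voiced non-sibilant sound.
The plural suffix surfaces as /ɪz/ after sibilants, /s/ after other voiceless consonants, and /z/ after other voiced sounds.
So the plural -s on *room* is pronounced /z/.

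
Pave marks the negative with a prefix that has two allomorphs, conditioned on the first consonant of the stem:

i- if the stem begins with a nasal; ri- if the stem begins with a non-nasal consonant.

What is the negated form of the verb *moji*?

The first consonant of *moji* is /m/, which is a nasal, so the prefix is i-, giving *imoji*.

imoji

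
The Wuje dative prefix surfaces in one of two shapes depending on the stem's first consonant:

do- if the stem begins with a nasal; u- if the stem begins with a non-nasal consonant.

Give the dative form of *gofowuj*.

*gofowuj*: first consonant = /g/, non-nasal → u- → *ugofowuj*.

ugofowuj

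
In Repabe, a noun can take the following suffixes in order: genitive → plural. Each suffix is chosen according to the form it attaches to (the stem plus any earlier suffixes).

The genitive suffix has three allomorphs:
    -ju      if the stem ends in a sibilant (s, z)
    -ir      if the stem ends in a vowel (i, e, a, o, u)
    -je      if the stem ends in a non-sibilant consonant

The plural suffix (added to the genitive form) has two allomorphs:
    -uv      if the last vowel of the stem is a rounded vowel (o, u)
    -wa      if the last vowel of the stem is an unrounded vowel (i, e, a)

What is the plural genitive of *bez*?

bezjuuv

Since the final sound of *bez* is /z/ (a sibilant), it takes -ju, giving *bezju*.
The last vowel of the genitive form *bezju* is /u/, which is a rounded vowel, so the plural suffix is -uv, giving *bezjuuv*.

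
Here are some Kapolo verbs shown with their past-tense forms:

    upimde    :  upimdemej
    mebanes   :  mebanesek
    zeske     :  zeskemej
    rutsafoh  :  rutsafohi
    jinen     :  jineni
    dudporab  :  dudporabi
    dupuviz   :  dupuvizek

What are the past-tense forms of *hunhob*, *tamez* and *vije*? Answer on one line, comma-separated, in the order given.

hunhobi, tamezek, vijemej

The suffix is conditioned by the final sound: -ek when the stem ends in a sibilant (*mebanes*, *dupuviz*); -i when the stem ends in a non-sibilant consonant (*rutsafoh*, *jinen*, *dudporab*); -mej when the stem ends in a vowel (*upimde*, *zeske*).
*hunhob* — final sound /b/ (a non-sibilant consonant) → -i → *hunhobi*.
The final sound of *tamez* is /z/, which is a sibilant, so the suffix is -ek, giving *tamezek*.
Since the final sound of *vije* is /e/ (a vowel), it takes -mej, giving *vijemej*.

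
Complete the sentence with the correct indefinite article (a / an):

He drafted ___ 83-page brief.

an

The indefinite article is chosen by the initial *sound* of the following word, not its spelling.
The number *83* is spoken "eighty-…", beginning with /ˈeɪti/ — a vowel sound.
So the article is *an*: He drafted an 83-page brief.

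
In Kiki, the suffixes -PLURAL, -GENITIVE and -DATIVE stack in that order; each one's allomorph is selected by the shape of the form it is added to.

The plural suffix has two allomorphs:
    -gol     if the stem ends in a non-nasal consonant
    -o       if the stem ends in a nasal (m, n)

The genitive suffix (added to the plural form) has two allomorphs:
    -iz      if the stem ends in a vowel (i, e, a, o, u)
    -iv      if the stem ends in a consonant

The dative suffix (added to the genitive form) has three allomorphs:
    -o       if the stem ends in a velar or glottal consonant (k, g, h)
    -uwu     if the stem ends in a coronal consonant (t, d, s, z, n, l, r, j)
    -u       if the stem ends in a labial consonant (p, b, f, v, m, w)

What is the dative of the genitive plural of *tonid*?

The final consonant of *tonid* is /d/, which is non-nasal, so the plural suffix is -gol, giving *tonidgol*.
The plural form *tonidgol*: final sound = /l/, a consonant → -iv → *tonidgoliv*.
The genitive form *tonidgoliv*: final consonant = /v/, labial → -u → *tonidgolivu*.

tonidgolivu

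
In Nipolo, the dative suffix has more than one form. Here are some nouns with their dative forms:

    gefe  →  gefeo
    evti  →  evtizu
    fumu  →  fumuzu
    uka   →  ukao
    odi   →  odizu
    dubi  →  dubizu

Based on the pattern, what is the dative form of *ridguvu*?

ridguvuzu

Looking at the last vowel of each stem: -zu when the last vowel of the stem is a high vowel (*evti*, *fumu*, *odi*, *dubi*); -o when the last vowel of the stem is a non-high vowel (*gefe*, *uka*).
*ridguvu*: last vowel = /u/, a high vowel → -zu → *ridguvuzu*.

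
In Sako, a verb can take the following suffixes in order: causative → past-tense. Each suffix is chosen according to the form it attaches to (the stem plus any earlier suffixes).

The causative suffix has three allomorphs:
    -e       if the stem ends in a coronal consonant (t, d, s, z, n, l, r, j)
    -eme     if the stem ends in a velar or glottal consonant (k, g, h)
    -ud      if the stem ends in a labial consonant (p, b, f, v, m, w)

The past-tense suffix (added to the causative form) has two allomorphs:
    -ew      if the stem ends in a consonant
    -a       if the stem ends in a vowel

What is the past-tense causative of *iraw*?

irawudew

The final consonant of *iraw* is /w/, which is labial, so the causative suffix is -ud, giving *irawud*.
Since the final sound of the causative form *irawud* is /d/ (a consonant), it takes -ew, giving *irawudew*.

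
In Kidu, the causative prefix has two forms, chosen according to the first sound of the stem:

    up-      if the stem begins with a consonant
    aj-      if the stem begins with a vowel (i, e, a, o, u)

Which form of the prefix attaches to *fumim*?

The first sound of *fumim* is /f/, which is a consonant, so the prefix is up-.

up-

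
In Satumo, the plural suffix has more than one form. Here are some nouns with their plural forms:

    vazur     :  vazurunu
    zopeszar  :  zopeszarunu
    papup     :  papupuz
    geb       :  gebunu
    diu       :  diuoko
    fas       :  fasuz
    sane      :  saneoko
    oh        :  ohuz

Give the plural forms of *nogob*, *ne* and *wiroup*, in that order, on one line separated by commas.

nogobunu, neoko, wiroupuz

The pattern is voicing of the final sound: -uz when the stem ends in a voiceless consonant (*papup*, *fas*, *oh*); -unu when the stem ends in a voiced consonant (*vazur*, *zopeszar*, *geb*); -oko when the stem ends in a vowel (*diu*, *sane*).
*nogob* — final sound /b/ (a voiced consonant) → -unu → *nogobunu*.
*ne*: final sound = /e/, a vowel → -oko → *neoko*.
*wiroup*: final sound = /p/, a voiceless consonant → -uz → *wiroupuz*.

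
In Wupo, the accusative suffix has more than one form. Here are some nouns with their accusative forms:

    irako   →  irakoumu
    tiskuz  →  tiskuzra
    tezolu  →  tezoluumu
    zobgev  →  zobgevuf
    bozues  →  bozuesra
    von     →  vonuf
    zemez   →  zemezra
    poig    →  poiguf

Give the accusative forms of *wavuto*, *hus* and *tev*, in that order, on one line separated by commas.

The pattern is sibilance of the final sound: -ra when the stem ends in a sibilant (*tiskuz*, *bozues*, *zemez*); -uf when the stem ends in a non-sibilant consonant (*zobgev*, *von*, *poig*); -umu when the stem ends in a vowel (*irako*, *tezolu*).
The final sound of *wavuto* is /o/, which is a vowel, so the suffix is -umu, giving *wavutoumu*.
*hus* — final sound /s/ (a sibilant) → -ra → *husra*.
*tev*: final sound = /v/, a non-sibilant consonant → -uf → *tevuf*.

wavutoumu, husra, tevuf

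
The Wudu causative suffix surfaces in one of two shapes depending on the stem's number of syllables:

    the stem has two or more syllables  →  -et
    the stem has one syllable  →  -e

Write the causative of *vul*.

*vul* has one syllable, so the suffix is -e, giving *vule*.

vule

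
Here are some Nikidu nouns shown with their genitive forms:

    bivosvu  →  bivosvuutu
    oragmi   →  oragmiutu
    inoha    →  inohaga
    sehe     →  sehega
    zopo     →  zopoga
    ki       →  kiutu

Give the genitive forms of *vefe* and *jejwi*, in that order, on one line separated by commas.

The alternation tracks the last vowel of the stem — -utu when the last vowel of the stem is a high vowel (*bivosvu*, *oragmi*, *ki*); -ga when the last vowel of the stem is a non-high vowel (*inoha*, *sehe*, *zopo*).
The last vowel of *vefe* is /e/, which is a non-high vowel, so the suffix is -ga, giving *vefega*.
*jejwi* — last vowel /i/ (a high vowel) → -utu → *jejwiutu*.

vefega, jejwiutu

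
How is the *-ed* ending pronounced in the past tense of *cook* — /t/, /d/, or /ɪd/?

/t/

The stem *cook* ends in a voiceless consonant other than /t/.
The -ed suffix is realized as /ɪd/ after /t, d/; as /t/ after other voiceless consonants; and as /d/ after other voiced sounds.
So -ed on *cook* is pronounced /t/.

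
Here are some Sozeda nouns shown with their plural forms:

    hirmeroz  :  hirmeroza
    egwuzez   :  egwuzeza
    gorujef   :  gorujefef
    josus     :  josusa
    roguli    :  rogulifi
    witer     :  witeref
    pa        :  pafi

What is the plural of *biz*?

The pattern is sibilance of the final sound: -a when the stem ends in a sibilant (*hirmeroz*, *egwuzez*, *josus*); -ef when the stem ends in a non-sibilant consonant (*gorujef*, *witer*); -fi when the stem ends in a vowel (*roguli*, *pa*).
Since the final sound of *biz* is /z/ (a sibilant), it takes -a, giving *biza*.

biza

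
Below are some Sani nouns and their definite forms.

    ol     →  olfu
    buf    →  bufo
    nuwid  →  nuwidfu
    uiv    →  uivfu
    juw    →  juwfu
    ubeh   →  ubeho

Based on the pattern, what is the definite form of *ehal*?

The alternation tracks the final consonant of the stem — -o when the stem ends in a voiceless consonant (*buf*, *ubeh*); -fu when the stem ends in a voiced consonant (*ol*, *nuwid*, *uiv*, *juw*).
*ehal* — final consonant /l/ (voiced) → -fu → *ehalfu*.

ehalfu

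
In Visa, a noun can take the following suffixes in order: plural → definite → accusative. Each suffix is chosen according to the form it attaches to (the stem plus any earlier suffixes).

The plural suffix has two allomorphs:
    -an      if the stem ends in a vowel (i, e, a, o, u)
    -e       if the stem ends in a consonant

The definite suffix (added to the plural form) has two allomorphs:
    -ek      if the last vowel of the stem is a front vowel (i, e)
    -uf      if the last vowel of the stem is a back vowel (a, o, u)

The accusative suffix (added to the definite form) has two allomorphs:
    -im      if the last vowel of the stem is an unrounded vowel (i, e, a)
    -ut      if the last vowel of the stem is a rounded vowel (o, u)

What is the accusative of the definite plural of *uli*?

Since the final sound of *uli* is /i/ (a vowel), it takes -an, giving *ulian*.
The last vowel of the plural form *ulian* is /a/, which is a back vowel, so the definite suffix is -uf, giving *ulianuf*.
The definite form *ulianuf* — last vowel /u/ (a rounded vowel) → -ut → *ulianufut*.

ulianufut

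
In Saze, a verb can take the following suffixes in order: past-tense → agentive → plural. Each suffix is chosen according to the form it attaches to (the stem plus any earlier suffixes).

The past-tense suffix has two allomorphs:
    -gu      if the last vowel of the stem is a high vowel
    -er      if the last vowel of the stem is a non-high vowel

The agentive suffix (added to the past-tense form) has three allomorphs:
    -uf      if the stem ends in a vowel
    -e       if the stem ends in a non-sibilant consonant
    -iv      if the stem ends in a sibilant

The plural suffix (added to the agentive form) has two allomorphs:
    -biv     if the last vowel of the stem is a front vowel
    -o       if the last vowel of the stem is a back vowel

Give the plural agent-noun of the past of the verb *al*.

Since the last vowel of *al* is /a/ (a non-high vowel), it takes -er, giving *aler*.
Since the final sound of the past-tense form *aler* is /r/ (a non-sibilant consonant), it takes -e, giving *alere*.
Since the last vowel of the agentive form *alere* is /e/ (a front vowel), it takes -biv, giving *alerebiv*.

alerebiv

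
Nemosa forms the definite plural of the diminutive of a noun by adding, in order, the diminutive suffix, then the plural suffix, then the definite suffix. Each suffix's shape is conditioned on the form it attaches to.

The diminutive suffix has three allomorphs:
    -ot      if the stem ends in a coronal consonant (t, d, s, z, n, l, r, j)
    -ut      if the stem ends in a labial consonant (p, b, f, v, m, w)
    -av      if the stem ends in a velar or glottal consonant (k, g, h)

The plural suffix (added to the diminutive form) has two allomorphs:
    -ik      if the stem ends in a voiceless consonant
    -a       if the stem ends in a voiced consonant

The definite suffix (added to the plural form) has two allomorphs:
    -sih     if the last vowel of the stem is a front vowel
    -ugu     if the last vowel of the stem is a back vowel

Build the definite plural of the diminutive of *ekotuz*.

ekotuzotiksih

Since the final consonant of *ekotuz* is /z/ (coronal), it takes -ot, giving *ekotuzot*.
Since the final consonant of the diminutive form *ekotuzot* is /t/ (voiceless), it takes -ik, giving *ekotuzotik*.
The plural form *ekotuzotik*: last vowel = /i/, a front vowel → -sih → *ekotuzotiksih*.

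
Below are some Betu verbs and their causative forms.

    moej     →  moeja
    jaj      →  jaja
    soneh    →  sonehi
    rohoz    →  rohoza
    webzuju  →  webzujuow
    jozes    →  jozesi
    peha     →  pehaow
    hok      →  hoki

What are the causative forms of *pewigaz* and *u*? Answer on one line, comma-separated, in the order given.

Looking at the final sound of each stem: -i when the stem ends in a voiceless consonant (*soneh*, *jozes*, *hok*); -a when the stem ends in a voiced consonant (*moej*, *jaj*, *rohoz*); -ow when the stem ends in a vowel (*webzuju*, *peha*).
Since the final sound of *pewigaz* is /z/ (a voiced consonant), it takes -a, giving *pewigaza*.
Since the final sound of *u* is /u/ (a vowel), it takes -ow, giving *uow*.

pewigaza, uow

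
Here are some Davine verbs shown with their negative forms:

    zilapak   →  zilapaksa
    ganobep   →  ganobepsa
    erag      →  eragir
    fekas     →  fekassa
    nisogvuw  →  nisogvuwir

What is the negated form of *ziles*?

zilessa

The pattern is voicing of the final consonant: -sa when the stem ends in a voiceless consonant (*zilapak*, *ganobep*, *fekas*); -ir when the stem ends in a voiced consonant (*erag*, *nisogvuw*).
*ziles*: final consonant = /s/, voiceless → -sa → *zilessa*.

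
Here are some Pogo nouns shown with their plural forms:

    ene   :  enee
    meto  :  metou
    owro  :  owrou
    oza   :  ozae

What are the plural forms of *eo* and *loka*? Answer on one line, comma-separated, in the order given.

The alternation tracks the last vowel of the stem — -u when the last vowel of the stem is a rounded vowel (*meto*, *owro*); -e when the last vowel of the stem is an unrounded vowel (*ene*, *oza*).
The last vowel of *eo* is /o/, which is a rounded vowel, so the suffix is -u, giving *eou*.
The last vowel of *loka* is /a/, which is an unrounded vowel, so the suffix is -e, giving *lokae*.

eou, lokae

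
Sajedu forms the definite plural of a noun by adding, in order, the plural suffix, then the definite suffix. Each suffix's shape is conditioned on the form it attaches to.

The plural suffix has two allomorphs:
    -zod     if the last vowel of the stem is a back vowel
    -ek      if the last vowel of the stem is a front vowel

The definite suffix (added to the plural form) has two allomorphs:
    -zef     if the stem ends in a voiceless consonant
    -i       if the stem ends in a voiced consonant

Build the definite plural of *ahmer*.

ahmerekzef

*ahmer* — last vowel /e/ (a front vowel) → -ek → *ahmerek*.
The final consonant of the plural form *ahmerek* is /k/, which is voiceless, so the definite suffix is -zef, giving *ahmerekzef*.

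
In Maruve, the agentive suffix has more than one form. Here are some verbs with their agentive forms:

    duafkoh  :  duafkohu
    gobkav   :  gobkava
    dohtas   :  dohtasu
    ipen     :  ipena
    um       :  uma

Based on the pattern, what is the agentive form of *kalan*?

The pattern is voicing of the final consonant: -u when the stem ends in a voiceless consonant (*duafkoh*, *dohtas*); -a when the stem ends in a voiced consonant (*gobkav*, *ipen*, *um*).
*kalan* — final consonant /n/ (voiced) → -a → *kalana*.

kalana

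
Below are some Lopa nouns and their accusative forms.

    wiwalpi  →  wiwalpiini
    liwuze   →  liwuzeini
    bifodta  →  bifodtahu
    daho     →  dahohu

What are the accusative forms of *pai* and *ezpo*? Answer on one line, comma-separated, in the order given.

paiini, ezpohu

The suffix is conditioned by the last vowel: -ini when the last vowel of the stem is a front vowel (*wiwalpi*, *liwuze*); -hu when the last vowel of the stem is a back vowel (*bifodta*, *daho*).
*pai* — last vowel /i/ (a front vowel) → -ini → *paiini*.
The last vowel of *ezpo* is /o/, which is a back vowel, so the suffix is -hu, giving *ezpohu*.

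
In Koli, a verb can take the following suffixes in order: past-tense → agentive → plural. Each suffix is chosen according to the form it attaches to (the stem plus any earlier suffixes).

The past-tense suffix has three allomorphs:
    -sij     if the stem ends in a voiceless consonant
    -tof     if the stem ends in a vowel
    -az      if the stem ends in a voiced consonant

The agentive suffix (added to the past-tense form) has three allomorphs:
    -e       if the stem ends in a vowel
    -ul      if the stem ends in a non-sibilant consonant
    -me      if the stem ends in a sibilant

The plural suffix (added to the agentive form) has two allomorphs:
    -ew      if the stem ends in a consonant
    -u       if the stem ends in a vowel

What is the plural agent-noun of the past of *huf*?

Since the final sound of *huf* is /f/ (a voiceless consonant), it takes -sij, giving *hufsij*.
Since the final sound of the past-tense form *hufsij* is /j/ (a non-sibilant consonant), it takes -ul, giving *hufsijul*.
The agentive form *hufsijul*: final sound = /l/, a consonant → -ew → *hufsijulew*.

hufsijulew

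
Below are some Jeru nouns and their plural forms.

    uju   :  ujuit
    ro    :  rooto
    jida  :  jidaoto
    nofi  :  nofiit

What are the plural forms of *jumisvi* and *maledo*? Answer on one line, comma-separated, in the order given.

The suffix is conditioned by the last vowel: -it when the last vowel of the stem is a high vowel (*uju*, *nofi*); -oto when the last vowel of the stem is a non-high vowel (*ro*, *jida*).
*jumisvi*: last vowel = /i/, a high vowel → -it → *jumisviit*.
The last vowel of *maledo* is /o/, which is a non-high vowel, so the suffix is -oto, giving *maledooto*.

jumisviit, maledooto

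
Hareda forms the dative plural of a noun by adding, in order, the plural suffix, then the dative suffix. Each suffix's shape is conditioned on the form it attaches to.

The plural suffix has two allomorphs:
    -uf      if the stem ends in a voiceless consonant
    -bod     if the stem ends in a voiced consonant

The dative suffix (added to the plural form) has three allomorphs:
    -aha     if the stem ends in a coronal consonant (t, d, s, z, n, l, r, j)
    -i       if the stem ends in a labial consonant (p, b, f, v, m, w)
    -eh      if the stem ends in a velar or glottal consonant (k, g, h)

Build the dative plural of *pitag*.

pitagbodaha

*pitag* — final consonant /g/ (voiced) → -bod → *pitagbod*.
The final consonant of the plural form *pitagbod* is /d/, which is coronal, so the dative suffix is -aha, giving *pitagbodaha*.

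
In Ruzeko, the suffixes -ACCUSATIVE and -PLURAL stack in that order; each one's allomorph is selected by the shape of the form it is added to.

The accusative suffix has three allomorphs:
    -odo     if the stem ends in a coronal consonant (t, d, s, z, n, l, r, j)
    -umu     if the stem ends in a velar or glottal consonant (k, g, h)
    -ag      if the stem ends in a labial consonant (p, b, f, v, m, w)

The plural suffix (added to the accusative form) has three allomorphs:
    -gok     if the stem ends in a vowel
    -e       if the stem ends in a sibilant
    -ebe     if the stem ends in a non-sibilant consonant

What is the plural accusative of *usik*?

*usik*: final consonant = /k/, velar/glottal → -umu → *usikumu*.
The accusative form *usikumu*: final sound = /u/, a vowel → -gok → *usikumugok*.

usikumugok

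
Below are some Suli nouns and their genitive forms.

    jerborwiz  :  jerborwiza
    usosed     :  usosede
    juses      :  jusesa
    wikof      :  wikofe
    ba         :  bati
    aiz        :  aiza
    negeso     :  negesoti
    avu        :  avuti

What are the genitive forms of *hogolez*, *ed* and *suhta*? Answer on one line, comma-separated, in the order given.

The suffix is conditioned by the final sound: -a when the stem ends in a sibilant (*jerborwiz*, *juses*, *aiz*); -e when the stem ends in a non-sibilant consonant (*usosed*, *wikof*); -ti when the stem ends in a vowel (*ba*, *negeso*, *avu*).
*hogolez* — final sound /z/ (a sibilant) → -a → *hogoleza*.
*ed*: final sound = /d/, a non-sibilant consonant → -e → *ede*.
*suhta* — final sound /a/ (a vowel) → -ti → *suhtati*.

hogoleza, ede, suhtati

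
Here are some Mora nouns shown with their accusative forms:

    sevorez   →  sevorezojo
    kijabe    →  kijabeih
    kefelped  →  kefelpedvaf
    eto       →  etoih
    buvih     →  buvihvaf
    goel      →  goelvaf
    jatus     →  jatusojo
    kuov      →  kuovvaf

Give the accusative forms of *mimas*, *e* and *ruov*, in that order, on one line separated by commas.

mimasojo, eih, ruovvaf

Looking at the final sound of each stem: -ojo when the stem ends in a sibilant (*sevorez*, *jatus*); -vaf when the stem ends in a non-sibilant consonant (*kefelped*, *buvih*, *goel*, *kuov*); -ih when the stem ends in a vowel (*kijabe*, *eto*).
*mimas*: final sound = /s/, a sibilant → -ojo → *mimasojo*.
*e*: final sound = /e/, a vowel → -ih → *eih*.
Since the final sound of *ruov* is /v/ (a non-sibilant consonant), it takes -vaf, giving *ruovvaf*.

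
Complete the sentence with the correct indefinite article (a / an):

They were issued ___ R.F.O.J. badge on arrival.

The indefinite article is chosen by the initial *sound* of the following word, not its spelling.
The initialism *R.F.O.J.* is read letter by letter; the first letter, R, is pronounced /ɑr/, which begins with a vowel sound.
So the article is *an*: They were issued an R.F.O.J. badge on arrival.

an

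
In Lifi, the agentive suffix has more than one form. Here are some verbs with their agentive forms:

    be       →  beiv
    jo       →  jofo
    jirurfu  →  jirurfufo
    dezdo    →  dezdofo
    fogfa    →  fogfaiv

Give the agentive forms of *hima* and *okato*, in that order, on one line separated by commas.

The suffix is conditioned by the last vowel: -fo when the last vowel of the stem is a rounded vowel (*jo*, *jirurfu*, *dezdo*); -iv when the last vowel of the stem is an unrounded vowel (*be*, *fogfa*).
The last vowel of *hima* is /a/, which is an unrounded vowel, so the suffix is -iv, giving *himaiv*.
*okato* — last vowel /o/ (a rounded vowel) → -fo → *okatofo*.

himaiv, okatofo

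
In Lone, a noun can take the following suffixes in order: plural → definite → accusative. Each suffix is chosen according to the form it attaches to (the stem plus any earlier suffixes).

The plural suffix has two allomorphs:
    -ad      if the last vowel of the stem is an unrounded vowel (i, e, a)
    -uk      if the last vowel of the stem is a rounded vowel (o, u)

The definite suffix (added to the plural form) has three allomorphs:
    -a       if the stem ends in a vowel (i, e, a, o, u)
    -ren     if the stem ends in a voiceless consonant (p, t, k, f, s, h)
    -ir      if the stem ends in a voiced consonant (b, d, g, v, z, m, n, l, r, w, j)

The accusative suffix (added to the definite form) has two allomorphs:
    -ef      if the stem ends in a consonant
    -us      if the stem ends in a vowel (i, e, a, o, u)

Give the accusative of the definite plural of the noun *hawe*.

haweadiref

*hawe*: last vowel = /e/, an unrounded vowel → -ad → *hawead*.
The plural form *hawead* — final sound /d/ (a voiced consonant) → -ir → *haweadir*.
The definite form *haweadir* — final sound /r/ (a consonant) → -ef → *haweadiref*.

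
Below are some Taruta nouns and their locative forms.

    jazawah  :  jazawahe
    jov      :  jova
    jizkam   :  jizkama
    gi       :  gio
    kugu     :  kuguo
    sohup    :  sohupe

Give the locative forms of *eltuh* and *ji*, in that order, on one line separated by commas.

eltuhe, jio

The alternation tracks the final sound of the stem — -e when the stem ends in a voiceless consonant (*jazawah*, *sohup*); -a when the stem ends in a voiced consonant (*jov*, *jizkam*); -o when the stem ends in a vowel (*gi*, *kugu*).
*eltuh* — final sound /h/ (a voiceless consonant) → -e → *eltuhe*.
Since the final sound of *ji* is /i/ (a vowel), it takes -o, giving *jio*.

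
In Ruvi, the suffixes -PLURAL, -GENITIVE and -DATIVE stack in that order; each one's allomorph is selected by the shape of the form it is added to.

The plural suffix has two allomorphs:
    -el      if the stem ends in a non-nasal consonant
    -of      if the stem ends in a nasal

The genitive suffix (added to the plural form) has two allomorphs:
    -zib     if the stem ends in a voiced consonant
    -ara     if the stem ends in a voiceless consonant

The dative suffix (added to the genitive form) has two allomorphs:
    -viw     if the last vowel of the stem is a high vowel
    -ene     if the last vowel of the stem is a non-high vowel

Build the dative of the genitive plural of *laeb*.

Since the final consonant of *laeb* is /b/ (non-nasal), it takes -el, giving *laebel*.
The plural form *laebel* — final consonant /l/ (voiced) → -zib → *laebelzib*.
The genitive form *laebelzib* — last vowel /i/ (a high vowel) → -viw → *laebelzibviw*.

laebelzibviw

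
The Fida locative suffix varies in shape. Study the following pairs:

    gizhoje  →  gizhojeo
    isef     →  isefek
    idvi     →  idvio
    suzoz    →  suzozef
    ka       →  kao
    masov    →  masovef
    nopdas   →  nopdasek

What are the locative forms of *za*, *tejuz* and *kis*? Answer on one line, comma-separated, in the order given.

The pattern is voicing of the final sound: -ek when the stem ends in a voiceless consonant (*isef*, *nopdas*); -ef when the stem ends in a voiced consonant (*suzoz*, *masov*); -o when the stem ends in a vowel (*gizhoje*, *idvi*, *ka*).
*za* — final sound /a/ (a vowel) → -o → *zao*.
Since the final sound of *tejuz* is /z/ (a voiced consonant), it takes -ef, giving *tejuzef*.
Since the final sound of *kis* is /s/ (a voiceless consonant), it takes -ek, giving *kisek*.

zao, tejuzef, kisek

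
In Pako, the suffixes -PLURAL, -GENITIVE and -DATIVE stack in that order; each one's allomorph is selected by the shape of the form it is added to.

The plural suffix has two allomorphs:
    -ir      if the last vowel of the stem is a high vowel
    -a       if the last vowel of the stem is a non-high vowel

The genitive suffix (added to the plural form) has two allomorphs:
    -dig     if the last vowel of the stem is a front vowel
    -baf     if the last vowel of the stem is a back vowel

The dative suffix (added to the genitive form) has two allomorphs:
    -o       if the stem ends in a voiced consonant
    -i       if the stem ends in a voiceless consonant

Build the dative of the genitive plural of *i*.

*i*: last vowel = /i/, a high vowel → -ir → *iir*.
Since the last vowel of the plural form *iir* is /i/ (a front vowel), it takes -dig, giving *iirdig*.
The genitive form *iirdig*: final consonant = /g/, voiced → -o → *iirdigo*.

iirdigo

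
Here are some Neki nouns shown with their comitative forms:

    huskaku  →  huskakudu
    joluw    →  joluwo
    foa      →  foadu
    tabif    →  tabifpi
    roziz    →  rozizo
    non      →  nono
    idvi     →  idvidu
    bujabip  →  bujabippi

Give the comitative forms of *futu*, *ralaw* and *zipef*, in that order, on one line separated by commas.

Looking at the final sound of each stem: -pi when the stem ends in a voiceless consonant (*tabif*, *bujabip*); -o when the stem ends in a voiced consonant (*joluw*, *roziz*, *non*); -du when the stem ends in a vowel (*huskaku*, *foa*, *idvi*).
The final sound of *futu* is /u/, which is a vowel, so the suffix is -du, giving *futudu*.
*ralaw* — final sound /w/ (a voiced consonant) → -o → *ralawo*.
*zipef*: final sound = /f/, a voiceless consonant → -pi → *zipefpi*.

futudu, ralawo, zipefpi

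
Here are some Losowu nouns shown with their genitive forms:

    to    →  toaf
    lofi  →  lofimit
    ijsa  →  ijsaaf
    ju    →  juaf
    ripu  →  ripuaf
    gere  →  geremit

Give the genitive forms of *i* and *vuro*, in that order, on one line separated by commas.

imit, vuroaf

Looking at the last vowel of each stem: -mit when the last vowel of the stem is a front vowel (*lofi*, *gere*); -af when the last vowel of the stem is a back vowel (*to*, *ijsa*, *ju*, *ripu*).
*i* — last vowel /i/ (a front vowel) → -mit → *imit*.
Since the last vowel of *vuro* is /o/ (a back vowel), it takes -af, giving *vuroaf*.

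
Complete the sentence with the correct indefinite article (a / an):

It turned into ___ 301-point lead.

a

The indefinite article is chosen by the initial *sound* of the following word, not its spelling.
The number *301* is spoken "three hundred …", beginning with /θriː/ — a consonant sound.
So the article is *a*: It turned into a 301-point lead.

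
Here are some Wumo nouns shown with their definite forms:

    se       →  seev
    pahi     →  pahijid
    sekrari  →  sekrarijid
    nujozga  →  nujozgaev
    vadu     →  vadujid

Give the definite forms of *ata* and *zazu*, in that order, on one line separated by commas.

Looking at the last vowel of each stem: -jid when the last vowel of the stem is a high vowel (*pahi*, *sekrari*, *vadu*); -ev when the last vowel of the stem is a non-high vowel (*se*, *nujozga*).
*ata* — last vowel /a/ (a non-high vowel) → -ev → *ataev*.
*zazu*: last vowel = /u/, a high vowel → -jid → *zazujid*.

ataev, zazujid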